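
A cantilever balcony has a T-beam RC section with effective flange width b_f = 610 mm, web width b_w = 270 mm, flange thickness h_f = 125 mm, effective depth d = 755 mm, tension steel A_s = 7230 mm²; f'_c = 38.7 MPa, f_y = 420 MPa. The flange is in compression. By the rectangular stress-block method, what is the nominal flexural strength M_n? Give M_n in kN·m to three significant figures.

Tension: T = A_s f_y = 7230 × 420 = 3036600 N.
Try a within the flange: a = T/(0.85 f'_c b_f) = 3036600/(0.85 × 38.7 × 610) = 151.33 mm.
a = 151.33 > h_f = 125 mm: the block extends into the web. Split into flange-overhang and web parts.
C_f = 0.85 f'_c (b_f − b_w) h_f = 0.85 × 38.7 × (610 − 270) × 125 = 1398038 N.
Remaining web compression depth: a_w = (T − C_f)/(0.85 f'_c b_w) = (3036600 − 1398038)/(0.85 × 38.7 × 270) = 184.49 mm.
M_n = C_f(d − h_f/2) + (T − C_f)(d − a_w/2) = 1398038 × (755 − 62.5) + 1638562 × (755 − 92.245) = 968.14 + 1085.97 = 2054.11 × 10⁶ N·mm.
M_n = 2054.11 kN·m.

M_n ≈ 2050 kN·m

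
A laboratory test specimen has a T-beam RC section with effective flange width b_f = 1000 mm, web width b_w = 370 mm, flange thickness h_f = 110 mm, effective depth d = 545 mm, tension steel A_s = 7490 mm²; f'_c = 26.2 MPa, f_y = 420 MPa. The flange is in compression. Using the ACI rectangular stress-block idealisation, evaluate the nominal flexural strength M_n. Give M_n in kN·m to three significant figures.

M_n ≈ 1470 kN·m

Tension: T = A_s f_y = 7490 × 420 = 3145800 N.
Try a within the flange: a = T/(0.85 f'_c b_f) = 3145800/(0.85 × 26.2 × 1000) = 141.26 mm.
a = 141.26 > h_f = 110 mm: the block extends into the web. Split into flange-overhang and web parts.
C_f = 0.85 f'_c (b_f − b_w) h_f = 0.85 × 26.2 × (1000 − 370) × 110 = 1543311 N.
Remaining web compression depth: a_w = (T − C_f)/(0.85 f'_c b_w) = (3145800 − 1543311)/(0.85 × 26.2 × 370) = 194.48 mm.
M_n = C_f(d − h_f/2) + (T − C_f)(d − a_w/2) = 1543311 × (545 − 55) + 1602489 × (545 − 97.24) = 756.22 + 717.53 = 1473.75 × 10⁶ N·mm.
M_n = 1473.75 kN·m.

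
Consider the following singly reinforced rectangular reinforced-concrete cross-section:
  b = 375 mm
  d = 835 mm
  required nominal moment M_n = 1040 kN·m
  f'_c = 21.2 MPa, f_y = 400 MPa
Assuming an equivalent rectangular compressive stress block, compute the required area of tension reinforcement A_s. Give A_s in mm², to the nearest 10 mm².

A_s ≈ 3560 mm²

With M_n = 0.85 f'_c a b (d − a/2), solve the quadratic for a:
a = d − √(d² − 2M_n/(0.85 f'_c b)) = 835 − √(835² − 2 × 1040×10⁶/(0.85 × 21.2 × 375)) = 210.97 mm.
A_s = 0.85 f'_c a b / f_y = 0.85 × 21.2 × 210.97 × 375 / 400 = 3564.1 mm².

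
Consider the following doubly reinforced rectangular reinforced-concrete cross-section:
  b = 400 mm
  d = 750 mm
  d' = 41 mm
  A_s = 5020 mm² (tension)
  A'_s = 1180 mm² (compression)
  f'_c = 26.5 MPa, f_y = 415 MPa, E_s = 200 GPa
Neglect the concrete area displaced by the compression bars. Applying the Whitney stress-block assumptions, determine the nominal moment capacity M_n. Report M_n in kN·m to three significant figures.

M_n ≈ 1400 kN·m

Assume both tension and compression steel yield.
Net tension couple steel: A_s − A'_s = 3840 mm².
a = (A_s − A'_s) f_y / (0.85 f'_c b) = 1593600/(0.85 × 26.5 × 400) = 176.87 mm.
c = a/β₁ = 176.87/0.85 = 208.08 mm; ε'_s = 0.003(c − d')/c = 0.0024 ≥ f_y/E_s = 0.0021, so compression steel does yield.
M_n = (A_s − A'_s) f_y (d − a/2) + A'_s f_y (d − d') = [1593600 × (750 − 88.435) + 489700 × (750 − 41)] × 10⁻⁶ = 1054.27 + 347.20 = 1401.47 kN·m.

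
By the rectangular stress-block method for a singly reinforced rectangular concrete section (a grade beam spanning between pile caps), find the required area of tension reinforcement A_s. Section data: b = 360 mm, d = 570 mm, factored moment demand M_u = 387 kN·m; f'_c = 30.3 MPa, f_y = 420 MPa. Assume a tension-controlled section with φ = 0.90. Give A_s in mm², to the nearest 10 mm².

M_n = M_u/φ = 387/0.90 = 430 kN·m.
With M_n = 0.85 f'_c a b (d − a/2), solve the quadratic for a:
a = d − √(d² − 2M_n/(0.85 f'_c b)) = 570 − √(570² − 2 × 430×10⁶/(0.85 × 30.3 × 360)) = 88.19 mm.
A_s = 0.85 f'_c a b / f_y = 0.85 × 30.3 × 88.19 × 360 / 420 = 1946.9 mm².

A_s ≈ 1950 mm²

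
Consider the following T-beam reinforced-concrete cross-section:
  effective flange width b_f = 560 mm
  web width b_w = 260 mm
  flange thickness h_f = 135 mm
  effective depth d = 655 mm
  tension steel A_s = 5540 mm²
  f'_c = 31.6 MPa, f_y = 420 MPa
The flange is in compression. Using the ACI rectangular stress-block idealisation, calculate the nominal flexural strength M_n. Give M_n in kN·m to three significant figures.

M_n ≈ 1340 kN·m

Tension: T = A_s f_y = 5540 × 420 = 2326800 N.
Try a within the flange: a = T/(0.85 f'_c b_f) = 2326800/(0.85 × 31.6 × 560) = 154.69 mm.
a = 154.69 > h_f = 135 mm: the block extends into the web. Split into flange-overhang and web parts.
C_f = 0.85 f'_c (b_f − b_w) h_f = 0.85 × 31.6 × (560 − 260) × 135 = 1087830 N.
Remaining web compression depth: a_w = (T − C_f)/(0.85 f'_c b_w) = (2326800 − 1087830)/(0.85 × 31.6 × 260) = 177.41 mm.
M_n = C_f(d − h_f/2) + (T − C_f)(d − a_w/2) = 1087830 × (655 − 67.5) + 1238970 × (655 − 88.705) = 639.10 + 701.62 = 1340.72 × 10⁶ N·mm.
M_n = 1340.72 kN·m.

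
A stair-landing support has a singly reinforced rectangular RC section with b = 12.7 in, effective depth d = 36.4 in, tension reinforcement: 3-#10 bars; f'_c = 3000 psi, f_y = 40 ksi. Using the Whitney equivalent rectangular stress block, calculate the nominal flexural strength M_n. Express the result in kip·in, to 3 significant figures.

A_s = 3 × 1.27 = 3.81 in².
T = A_s f_y = 3.81 × 40 = 152.4 kips.
a = T/(0.85 f'_c b) = 152.4/(0.85 × 3 × 12.7) = 4.706 in.
M_n = T(d − a/2) = 152.4 × (36.4 − 2.353) = 5188.8 kip·in.

M_n ≈ 5190 kip·in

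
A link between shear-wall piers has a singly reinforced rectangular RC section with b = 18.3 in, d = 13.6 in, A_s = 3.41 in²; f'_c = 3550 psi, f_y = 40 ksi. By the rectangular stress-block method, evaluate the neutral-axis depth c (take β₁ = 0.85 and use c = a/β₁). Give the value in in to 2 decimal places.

c ≈ 2.91 in

T = A_s f_y = 3.41 × 40 = 136.4 kips.
a = T/(0.85 f'_c b) = 136.4/(0.85 × 3.55 × 18.3) = 2.4701 in.
With β₁ = 0.85, c = a/β₁ = 2.4701/0.85 = 2.91 in.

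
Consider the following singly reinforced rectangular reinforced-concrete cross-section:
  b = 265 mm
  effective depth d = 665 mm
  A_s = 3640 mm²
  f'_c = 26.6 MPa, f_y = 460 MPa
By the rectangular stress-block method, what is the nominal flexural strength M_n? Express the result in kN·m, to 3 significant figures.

T = A_s f_y = 3640 × 460 = 1674400 N = 1674.4 kN.
From C = T: a = T/(0.85 f'_c b) = 1674400/(0.85 × 26.6 × 265) = 279.46 mm.
M_n = T(d − a/2) = 1674.4 kN × (665 − 139.73) mm = 879.51 kN·m.

M_n ≈ 880 kN·m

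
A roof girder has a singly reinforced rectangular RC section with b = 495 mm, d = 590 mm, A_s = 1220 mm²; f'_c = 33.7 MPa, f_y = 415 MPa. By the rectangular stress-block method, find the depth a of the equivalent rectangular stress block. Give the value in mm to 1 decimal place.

a ≈ 35.7 mm

T = A_s f_y = 1220 × 415 = 506300 N = 506.3 kN.
Setting C = 0.85 f'_c a b equal to T: a = 506300/(0.85 × 33.7 × 495) = 35.7 mm.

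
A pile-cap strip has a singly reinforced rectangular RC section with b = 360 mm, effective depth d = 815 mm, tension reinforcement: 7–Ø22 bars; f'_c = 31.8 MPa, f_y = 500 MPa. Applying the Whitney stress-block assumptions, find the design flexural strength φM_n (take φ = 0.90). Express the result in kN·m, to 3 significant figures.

A_s = 7 × 380 = 2660 mm².
T = A_s f_y = 2660 × 500 = 1330000 N = 1330 kN.
From C = T: a = T/(0.85 f'_c b) = 1330000/(0.85 × 31.8 × 360) = 136.68 mm.
M_n = T(d − a/2) = 1330 kN × (815 − 68.34) mm = 993.06 kN·m.
φM_n = 0.90 × 993.06 = 893.75 kN·m.

φM_n ≈ 894 kN·m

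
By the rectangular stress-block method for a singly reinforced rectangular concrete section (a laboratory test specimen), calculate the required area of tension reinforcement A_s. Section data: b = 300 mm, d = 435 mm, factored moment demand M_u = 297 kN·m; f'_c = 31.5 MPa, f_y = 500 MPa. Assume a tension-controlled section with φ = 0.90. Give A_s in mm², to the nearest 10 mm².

A_s ≈ 1730 mm²

M_n = M_u/φ = 297/0.90 = 330 kN·m.
With M_n = 0.85 f'_c a b (d − a/2), solve the quadratic for a:
a = d − √(d² − 2M_n/(0.85 f'_c b)) = 435 − √(435² − 2 × 330×10⁶/(0.85 × 31.5 × 300)) = 107.80 mm.
A_s = 0.85 f'_c a b / f_y = 0.85 × 31.5 × 107.80 × 300 / 500 = 1731.8 mm².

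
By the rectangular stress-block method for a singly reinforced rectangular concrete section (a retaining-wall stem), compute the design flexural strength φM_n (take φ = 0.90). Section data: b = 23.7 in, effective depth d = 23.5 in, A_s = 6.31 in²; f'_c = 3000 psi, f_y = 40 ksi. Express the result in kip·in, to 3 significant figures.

φM_n ≈ 4860 kip·in

T = A_s f_y = 6.31 × 40 = 252.4 kips.
a = T/(0.85 f'_c b) = 252.4/(0.85 × 3 × 23.7) = 4.176 in.
M_n = T(d − a/2) = 252.4 × (23.5 − 2.088) = 5404.4 kip·in.
φM_n = 0.90 × 5404.4 = 4864.0 kip·in.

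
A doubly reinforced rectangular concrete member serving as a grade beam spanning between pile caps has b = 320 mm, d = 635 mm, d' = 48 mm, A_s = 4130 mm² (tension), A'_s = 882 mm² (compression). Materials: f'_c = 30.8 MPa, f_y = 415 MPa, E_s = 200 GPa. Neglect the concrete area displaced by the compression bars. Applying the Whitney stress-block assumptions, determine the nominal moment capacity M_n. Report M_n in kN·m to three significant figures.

Assume both tension and compression steel yield.
Net tension couple steel: A_s − A'_s = 3248 mm².
a = (A_s − A'_s) f_y / (0.85 f'_c b) = 1347920/(0.85 × 30.8 × 320) = 160.90 mm.
c = a/β₁ = 160.90/0.83 = 193.86 mm; ε'_s = 0.003(c − d')/c = 0.0023 ≥ f_y/E_s = 0.0021, so compression steel does yield.
M_n = (A_s − A'_s) f_y (d − a/2) + A'_s f_y (d − d') = [1347920 × (635 − 80.45) + 366030 × (635 − 48)] × 10⁻⁶ = 747.49 + 214.86 = 962.35 kN·m.

M_n ≈ 962 kN·m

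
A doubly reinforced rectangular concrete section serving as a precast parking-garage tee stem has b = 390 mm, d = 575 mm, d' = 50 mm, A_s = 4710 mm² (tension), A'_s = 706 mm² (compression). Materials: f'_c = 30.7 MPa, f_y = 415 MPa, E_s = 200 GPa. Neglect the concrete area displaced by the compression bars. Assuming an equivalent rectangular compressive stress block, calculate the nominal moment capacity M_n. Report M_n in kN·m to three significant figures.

M_n ≈ 974 kN·m

Assume both tension and compression steel yield.
Net tension couple steel: A_s − A'_s = 4004 mm².
a = (A_s − A'_s) f_y / (0.85 f'_c b) = 1661660/(0.85 × 30.7 × 390) = 163.28 mm.
c = a/β₁ = 163.28/0.831 = 196.49 mm; ε'_s = 0.003(c − d')/c = 0.0022 ≥ f_y/E_s = 0.0021, so compression steel does yield.
M_n = (A_s − A'_s) f_y (d − a/2) + A'_s f_y (d − d') = [1661660 × (575 − 81.64) + 292990 × (575 − 50)] × 10⁻⁶ = 819.80 + 153.82 = 973.62 kN·m.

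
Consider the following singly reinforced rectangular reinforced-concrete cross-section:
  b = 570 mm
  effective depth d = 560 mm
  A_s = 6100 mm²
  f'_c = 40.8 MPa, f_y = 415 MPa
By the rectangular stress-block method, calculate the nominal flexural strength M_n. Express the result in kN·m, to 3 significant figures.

M_n ≈ 1260 kN·m

T = A_s f_y = 6100 × 415 = 2531500 N = 2531.5 kN.
From C = T: a = T/(0.85 f'_c b) = 2531500/(0.85 × 40.8 × 570) = 128.06 mm.
M_n = T(d − a/2) = 2531.5 kN × (560 − 64.03) mm = 1255.55 kN·m.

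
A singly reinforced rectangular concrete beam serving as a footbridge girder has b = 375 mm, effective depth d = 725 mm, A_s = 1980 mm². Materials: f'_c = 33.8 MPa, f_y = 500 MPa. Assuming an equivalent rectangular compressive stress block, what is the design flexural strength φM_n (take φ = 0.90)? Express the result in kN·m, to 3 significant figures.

φM_n ≈ 605 kN·m

T = A_s f_y = 1980 × 500 = 990000 N = 990 kN.
From C = T: a = T/(0.85 f'_c b) = 990000/(0.85 × 33.8 × 375) = 91.89 mm.
M_n = T(d − a/2) = 990 kN × (725 − 45.945) mm = 672.26 kN·m.
φM_n = 0.90 × 672.26 = 605.03 kN·m.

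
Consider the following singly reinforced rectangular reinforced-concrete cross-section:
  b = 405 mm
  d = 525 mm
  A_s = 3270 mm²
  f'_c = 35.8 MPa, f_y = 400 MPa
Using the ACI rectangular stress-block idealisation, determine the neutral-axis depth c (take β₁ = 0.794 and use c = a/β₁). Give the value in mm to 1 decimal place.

c ≈ 133.7 mm

T = A_s f_y = 3270 × 400 = 1308000 N = 1308 kN.
Setting C = 0.85 f'_c a b equal to T: a = 1308000/(0.85 × 35.8 × 405) = 106.133 mm.
With β₁ = 0.794, c = a/β₁ = 106.133/0.794 = 133.7 mm.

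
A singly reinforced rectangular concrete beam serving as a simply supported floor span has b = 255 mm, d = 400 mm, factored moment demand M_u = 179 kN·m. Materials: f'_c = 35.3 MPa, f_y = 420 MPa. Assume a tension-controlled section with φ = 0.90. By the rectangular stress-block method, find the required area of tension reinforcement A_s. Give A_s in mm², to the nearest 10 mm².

A_s ≈ 1300 mm²

M_n = M_u/φ = 179/0.90 = 198.889 kN·m.
With M_n = 0.85 f'_c a b (d − a/2), solve the quadratic for a:
a = d − √(d² − 2M_n/(0.85 f'_c b)) = 400 − √(400² − 2 × 198.889×10⁶/(0.85 × 35.3 × 255)) = 71.35 mm.
A_s = 0.85 f'_c a b / f_y = 0.85 × 35.3 × 71.35 × 255 / 420 = 1299.8 mm².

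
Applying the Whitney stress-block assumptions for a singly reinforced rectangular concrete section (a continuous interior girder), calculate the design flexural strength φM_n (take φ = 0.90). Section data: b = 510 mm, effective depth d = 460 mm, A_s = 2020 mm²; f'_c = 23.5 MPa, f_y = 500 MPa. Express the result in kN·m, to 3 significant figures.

φM_n ≈ 373 kN·m

T = A_s f_y = 2020 × 500 = 1010000 N = 1010 kN.
From C = T: a = T/(0.85 f'_c b) = 1010000/(0.85 × 23.5 × 510) = 99.14 mm.
M_n = T(d − a/2) = 1010 kN × (460 − 49.57) mm = 414.53 kN·m.
φM_n = 0.90 × 414.53 = 373.08 kN·m.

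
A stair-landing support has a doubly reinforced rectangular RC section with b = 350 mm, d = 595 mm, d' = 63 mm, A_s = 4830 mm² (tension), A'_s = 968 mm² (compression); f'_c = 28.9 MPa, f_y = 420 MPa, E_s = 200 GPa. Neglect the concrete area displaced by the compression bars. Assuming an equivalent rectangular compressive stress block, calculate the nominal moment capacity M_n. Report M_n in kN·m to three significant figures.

Assume both tension and compression steel yield.
Net tension couple steel: A_s − A'_s = 3862 mm².
a = (A_s − A'_s) f_y / (0.85 f'_c b) = 1622040/(0.85 × 28.9 × 350) = 188.66 mm.
c = a/β₁ = 188.66/0.844 = 223.53 mm; ε'_s = 0.003(c − d')/c = 0.0022 ≥ f_y/E_s = 0.0021, so compression steel does yield.
M_n = (A_s − A'_s) f_y (d − a/2) + A'_s f_y (d − d') = [1622040 × (595 − 94.33) + 406560 × (595 − 63)] × 10⁻⁶ = 812.11 + 216.29 = 1028.40 kN·m.

M_n ≈ 1030 kN·m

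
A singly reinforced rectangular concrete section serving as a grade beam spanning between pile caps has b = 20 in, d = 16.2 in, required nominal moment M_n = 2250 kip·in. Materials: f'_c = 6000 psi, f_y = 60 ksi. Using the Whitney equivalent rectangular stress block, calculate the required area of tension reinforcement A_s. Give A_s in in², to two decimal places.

From M_n = 0.85 f'_c a b (d − a/2):
a = d − √(d² − 2M_n/(0.85 f'_c b)) = 16.2 − √(16.2² − 2 × 2250/(0.85 × 6 × 20)) = 1.424 in.
A_s = 0.85 f'_c a b / f_y = 0.85 × 6 × 1.424 × 20 / 60 = 2.421 in².

A_s ≈ 2.42 in²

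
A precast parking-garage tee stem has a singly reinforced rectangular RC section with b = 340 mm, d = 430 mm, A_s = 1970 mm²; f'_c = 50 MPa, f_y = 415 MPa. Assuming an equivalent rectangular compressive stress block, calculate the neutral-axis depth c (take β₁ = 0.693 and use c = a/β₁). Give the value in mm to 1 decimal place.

c ≈ 81.6 mm

T = A_s f_y = 1970 × 415 = 817550 N = 817.55 kN.
Setting C = 0.85 f'_c a b equal to T: a = 817550/(0.85 × 50 × 340) = 56.578 mm.
With β₁ = 0.693, c = a/β₁ = 56.578/0.693 = 81.6 mm.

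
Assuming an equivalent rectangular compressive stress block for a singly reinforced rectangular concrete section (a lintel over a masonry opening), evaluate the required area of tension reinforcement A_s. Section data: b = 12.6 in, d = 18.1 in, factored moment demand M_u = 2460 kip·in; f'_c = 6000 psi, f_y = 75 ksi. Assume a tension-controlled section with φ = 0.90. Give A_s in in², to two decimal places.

M_n = M_u/φ = 2460/0.90 = 2733.33 kip·in.
From M_n = 0.85 f'_c a b (d − a/2):
a = d − √(d² − 2M_n/(0.85 f'_c b)) = 18.1 − √(18.1² − 2 × 2733.33/(0.85 × 6 × 12.6)) = 2.526 in.
A_s = 0.85 f'_c a b / f_y = 0.85 × 6 × 2.526 × 12.6 / 75 = 2.164 in².

A_s ≈ 2.16 in²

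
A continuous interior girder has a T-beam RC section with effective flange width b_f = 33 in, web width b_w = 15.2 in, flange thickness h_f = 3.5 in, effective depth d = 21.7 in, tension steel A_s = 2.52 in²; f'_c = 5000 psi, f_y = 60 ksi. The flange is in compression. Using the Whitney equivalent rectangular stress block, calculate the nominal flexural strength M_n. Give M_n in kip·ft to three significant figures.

Tension: T = A_s f_y = 2.52 × 60 = 151.2 kips.
Try a within the flange: a = T/(0.85 f'_c b_f) = 151.2/(0.85 × 5 × 33) = 1.078 in.
Since a = 1.078 ≤ h_f = 3.5 in, the stress block lies entirely in the flange; analyse as a rectangular beam of width b_f.
M_n = T(d − a/2) = 151.2 × (21.7 − 0.539) = 3199.5 kip·in.
M_n = 3199.5/12 = 266.63 kip·ft.

M_n ≈ 267 kip·ft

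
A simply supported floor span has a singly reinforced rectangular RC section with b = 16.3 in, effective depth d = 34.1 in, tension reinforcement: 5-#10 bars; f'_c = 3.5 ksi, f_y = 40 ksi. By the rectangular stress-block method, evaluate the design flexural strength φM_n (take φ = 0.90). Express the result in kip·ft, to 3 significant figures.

φM_n ≈ 600 kip·ft

A_s = 5 × 1.27 = 6.35 in².
T = A_s f_y = 6.35 × 40 = 254 kips.
a = T/(0.85 f'_c b) = 254/(0.85 × 3.5 × 16.3) = 5.238 in.
M_n = T(d − a/2) = 254 × (34.1 − 2.619) = 7996.2 kip·in = 7996.2/12 = 666.35 kip·ft.
φM_n = 0.90 × 666.35 = 599.72 kip·ft.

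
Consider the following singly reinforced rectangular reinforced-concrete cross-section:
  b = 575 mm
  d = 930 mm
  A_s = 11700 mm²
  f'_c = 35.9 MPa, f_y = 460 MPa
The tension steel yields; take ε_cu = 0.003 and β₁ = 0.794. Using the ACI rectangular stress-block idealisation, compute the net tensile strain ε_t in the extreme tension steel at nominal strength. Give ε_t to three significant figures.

a = A_s f_y/(0.85 f'_c b) = 306.73 mm.
β₁ = 0.794, so c = a/β₁ = 306.73/0.794 = 386.31 mm.
From the linear strain diagram with ε_cu = 0.003: ε_t = 0.003 (d − c)/c = 0.003 × (930 − 386.31)/386.31 = 0.00422.
ε_t is between 0.004 and 0.005 — transition zone.

ε_t ≈ 0.00422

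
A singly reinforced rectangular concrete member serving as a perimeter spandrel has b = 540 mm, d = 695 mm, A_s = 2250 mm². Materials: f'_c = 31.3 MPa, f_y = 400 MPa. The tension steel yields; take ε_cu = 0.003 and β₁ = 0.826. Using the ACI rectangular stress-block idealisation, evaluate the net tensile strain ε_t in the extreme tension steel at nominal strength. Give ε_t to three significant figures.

a = A_s f_y/(0.85 f'_c b) = 62.64 mm.
β₁ = 0.826, so c = a/β₁ = 62.64/0.826 = 75.84 mm.
From the linear strain diagram with ε_cu = 0.003: ε_t = 0.003 (d − c)/c = 0.003 × (695 − 75.84)/75.84 = 0.0245.
Since ε_t ≥ 0.005, the section is tension-controlled.

ε_t ≈ 0.0245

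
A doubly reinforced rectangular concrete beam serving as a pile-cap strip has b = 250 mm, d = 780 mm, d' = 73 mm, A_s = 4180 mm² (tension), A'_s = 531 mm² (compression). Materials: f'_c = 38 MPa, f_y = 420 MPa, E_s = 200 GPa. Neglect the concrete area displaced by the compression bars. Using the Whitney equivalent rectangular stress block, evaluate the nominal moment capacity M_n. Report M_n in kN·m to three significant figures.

Assume both tension and compression steel yield.
Net tension couple steel: A_s − A'_s = 3649 mm².
a = (A_s − A'_s) f_y / (0.85 f'_c b) = 1532580/(0.85 × 38 × 250) = 189.79 mm.
c = a/β₁ = 189.79/0.779 = 243.63 mm; ε'_s = 0.003(c − d')/c = 0.0021 ≥ f_y/E_s = 0.0021, so compression steel does yield.
M_n = (A_s − A'_s) f_y (d − a/2) + A'_s f_y (d − d') = [1532580 × (780 − 94.895) + 223020 × (780 − 73)] × 10⁻⁶ = 1049.98 + 157.68 = 1207.66 kN·m.

M_n ≈ 1210 kN·m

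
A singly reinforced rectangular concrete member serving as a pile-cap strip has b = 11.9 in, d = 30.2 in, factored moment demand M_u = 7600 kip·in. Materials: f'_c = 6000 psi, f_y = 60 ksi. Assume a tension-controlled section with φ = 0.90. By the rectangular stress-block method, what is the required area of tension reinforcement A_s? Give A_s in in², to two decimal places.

M_n = M_u/φ = 7600/0.90 = 8444.44 kip·in.
From M_n = 0.85 f'_c a b (d − a/2):
a = d − √(d² − 2M_n/(0.85 f'_c b)) = 30.2 − √(30.2² − 2 × 8444.44/(0.85 × 6 × 11.9)) = 5.025 in.
A_s = 0.85 f'_c a b / f_y = 0.85 × 6 × 5.025 × 11.9 / 60 = 5.083 in².

A_s ≈ 5.08 in²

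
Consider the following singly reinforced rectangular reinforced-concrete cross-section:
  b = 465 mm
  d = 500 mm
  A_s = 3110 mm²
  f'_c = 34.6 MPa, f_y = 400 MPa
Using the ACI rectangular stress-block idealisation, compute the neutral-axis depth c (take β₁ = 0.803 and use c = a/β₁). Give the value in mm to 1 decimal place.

T = A_s f_y = 3110 × 400 = 1244000 N = 1244 kN.
Setting C = 0.85 f'_c a b equal to T: a = 1244000/(0.85 × 34.6 × 465) = 90.965 mm.
With β₁ = 0.803, c = a/β₁ = 90.965/0.803 = 113.3 mm.

c ≈ 113.3 mm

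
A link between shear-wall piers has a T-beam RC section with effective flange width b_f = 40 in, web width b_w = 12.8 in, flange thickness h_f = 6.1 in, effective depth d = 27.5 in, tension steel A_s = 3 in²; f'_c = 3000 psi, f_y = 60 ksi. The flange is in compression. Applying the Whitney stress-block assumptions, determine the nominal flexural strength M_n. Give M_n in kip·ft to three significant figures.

Tension: T = A_s f_y = 3 × 60 = 180 kips.
Try a within the flange: a = T/(0.85 f'_c b_f) = 180/(0.85 × 3 × 40) = 1.765 in.
Since a = 1.765 ≤ h_f = 6.1 in, the stress block lies entirely in the flange; analyse as a rectangular beam of width b_f.
M_n = T(d − a/2) = 180 × (27.5 − 0.8825) = 4791.2 kip·in.
M_n = 4791.2/12 = 399.27 kip·ft.

M_n ≈ 399 kip·ft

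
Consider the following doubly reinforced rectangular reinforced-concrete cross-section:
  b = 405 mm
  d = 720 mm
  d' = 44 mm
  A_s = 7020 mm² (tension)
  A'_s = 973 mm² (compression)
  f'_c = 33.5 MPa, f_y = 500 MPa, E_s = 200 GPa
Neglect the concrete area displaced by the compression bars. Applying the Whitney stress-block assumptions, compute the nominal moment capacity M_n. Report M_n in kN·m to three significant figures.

M_n ≈ 2110 kN·m

Assume both tension and compression steel yield.
Net tension couple steel: A_s − A'_s = 6047 mm².
a = (A_s − A'_s) f_y / (0.85 f'_c b) = 3023500/(0.85 × 33.5 × 405) = 262.17 mm.
c = a/β₁ = 262.17/0.811 = 323.27 mm; ε'_s = 0.003(c − d')/c = 0.0026 ≥ f_y/E_s = 0.0025, so compression steel does yield.
M_n = (A_s − A'_s) f_y (d − a/2) + A'_s f_y (d − d') = [3023500 × (720 − 131.085) + 486500 × (720 − 44)] × 10⁻⁶ = 1780.58 + 328.87 = 2109.45 kN·m.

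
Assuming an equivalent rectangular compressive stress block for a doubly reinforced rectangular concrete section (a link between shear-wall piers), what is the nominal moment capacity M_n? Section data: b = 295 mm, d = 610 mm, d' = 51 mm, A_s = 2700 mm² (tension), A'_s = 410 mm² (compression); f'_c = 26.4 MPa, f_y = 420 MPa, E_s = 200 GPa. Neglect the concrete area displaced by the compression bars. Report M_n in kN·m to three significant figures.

Assume both tension and compression steel yield.
Net tension couple steel: A_s − A'_s = 2290 mm².
a = (A_s − A'_s) f_y / (0.85 f'_c b) = 961800/(0.85 × 26.4 × 295) = 145.29 mm.
c = a/β₁ = 145.29/0.85 = 170.93 mm; ε'_s = 0.003(c − d')/c = 0.0021 ≥ f_y/E_s = 0.0021, so compression steel does yield.
M_n = (A_s − A'_s) f_y (d − a/2) + A'_s f_y (d − d') = [961800 × (610 − 72.645) + 172200 × (610 − 51)] × 10⁻⁶ = 516.83 + 96.26 = 613.09 kN·m.

M_n ≈ 613 kN·m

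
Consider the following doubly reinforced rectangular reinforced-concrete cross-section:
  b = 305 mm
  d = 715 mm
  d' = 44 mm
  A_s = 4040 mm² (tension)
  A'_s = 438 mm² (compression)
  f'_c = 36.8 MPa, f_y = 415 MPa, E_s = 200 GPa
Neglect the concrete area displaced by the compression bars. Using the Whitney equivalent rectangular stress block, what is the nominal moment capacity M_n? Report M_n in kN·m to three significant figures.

M_n ≈ 1070 kN·m

Assume both tension and compression steel yield.
Net tension couple steel: A_s − A'_s = 3602 mm².
a = (A_s − A'_s) f_y / (0.85 f'_c b) = 1494830/(0.85 × 36.8 × 305) = 156.68 mm.
c = a/β₁ = 156.68/0.787 = 199.09 mm; ε'_s = 0.003(c − d')/c = 0.0023 ≥ f_y/E_s = 0.0021, so compression steel does yield.
M_n = (A_s − A'_s) f_y (d − a/2) + A'_s f_y (d − d') = [1494830 × (715 − 78.34) + 181770 × (715 − 44)] × 10⁻⁶ = 951.70 + 121.97 = 1073.67 kN·m.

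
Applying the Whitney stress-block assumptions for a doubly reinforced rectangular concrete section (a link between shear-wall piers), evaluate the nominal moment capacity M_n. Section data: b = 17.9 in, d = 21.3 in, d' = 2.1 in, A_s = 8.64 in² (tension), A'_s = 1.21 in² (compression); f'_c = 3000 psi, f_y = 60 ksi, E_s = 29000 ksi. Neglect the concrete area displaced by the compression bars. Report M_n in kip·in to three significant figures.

Assume both steels yield.
a = (A_s − A'_s) f_y/(0.85 f'_c b) = (8.64 − 1.21) × 60/(0.85 × 3 × 17.9) = 9.767 in.
c = a/β₁ = 9.767/0.85 = 11.491 in; ε'_s = 0.003(c − d')/c = 0.0025 ≥ ε_y = 0.0021, so the compression steel yields.
M_n = (A_s − A'_s) f_y (d − a/2) + A'_s f_y (d − d') = 445.8 × (21.3 − 4.8835) + 72.6 × (21.3 − 2.1) = 7318.5 + 1393.9 = 8712.4 kip·in.

M_n ≈ 8710 kip·in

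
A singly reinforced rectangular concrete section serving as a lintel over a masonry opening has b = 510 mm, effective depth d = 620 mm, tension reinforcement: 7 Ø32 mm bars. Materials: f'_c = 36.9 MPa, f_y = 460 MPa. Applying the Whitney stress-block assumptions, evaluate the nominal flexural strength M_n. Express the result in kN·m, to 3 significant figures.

M_n ≈ 1400 kN·m

A_s = 7 × 804 = 5628 mm².
T = A_s f_y = 5628 × 460 = 2588880 N = 2588.88 kN.
From C = T: a = T/(0.85 f'_c b) = 2588880/(0.85 × 36.9 × 510) = 161.84 mm.
M_n = T(d − a/2) = 2588.88 kN × (620 − 80.92) mm = 1395.61 kN·m.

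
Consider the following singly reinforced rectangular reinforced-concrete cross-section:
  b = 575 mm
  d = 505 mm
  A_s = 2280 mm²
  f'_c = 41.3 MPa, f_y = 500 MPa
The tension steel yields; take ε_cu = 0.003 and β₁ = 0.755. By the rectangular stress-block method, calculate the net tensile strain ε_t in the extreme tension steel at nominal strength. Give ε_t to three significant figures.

ε_t ≈ 0.0173

a = A_s f_y/(0.85 f'_c b) = 56.48 mm.
β₁ = 0.755, so c = a/β₁ = 56.48/0.755 = 74.81 mm.
From the linear strain diagram with ε_cu = 0.003: ε_t = 0.003 (d − c)/c = 0.003 × (505 − 74.81)/74.81 = 0.0173.
Since ε_t ≥ 0.005, the section is tension-controlled.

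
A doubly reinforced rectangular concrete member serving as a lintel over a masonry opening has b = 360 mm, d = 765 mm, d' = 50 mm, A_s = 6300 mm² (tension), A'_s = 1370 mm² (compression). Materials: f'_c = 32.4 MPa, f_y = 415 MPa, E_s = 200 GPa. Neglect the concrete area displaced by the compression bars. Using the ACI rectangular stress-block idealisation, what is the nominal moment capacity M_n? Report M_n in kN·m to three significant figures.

M_n ≈ 1760 kN·m

Assume both tension and compression steel yield.
Net tension couple steel: A_s − A'_s = 4930 mm².
a = (A_s − A'_s) f_y / (0.85 f'_c b) = 2045950/(0.85 × 32.4 × 360) = 206.36 mm.
c = a/β₁ = 206.36/0.819 = 251.97 mm; ε'_s = 0.003(c − d')/c = 0.0024 ≥ f_y/E_s = 0.0021, so compression steel does yield.
M_n = (A_s − A'_s) f_y (d − a/2) + A'_s f_y (d − d') = [2045950 × (765 − 103.18) + 568550 × (765 − 50)] × 10⁻⁶ = 1354.05 + 406.51 = 1760.56 kN·m.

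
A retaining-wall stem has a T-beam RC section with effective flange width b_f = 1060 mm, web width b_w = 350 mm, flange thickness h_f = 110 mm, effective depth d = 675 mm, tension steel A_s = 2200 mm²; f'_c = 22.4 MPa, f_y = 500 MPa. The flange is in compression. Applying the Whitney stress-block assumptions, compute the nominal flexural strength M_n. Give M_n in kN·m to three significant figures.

M_n ≈ 713 kN·m

Tension: T = A_s f_y = 2200 × 500 = 1100000 N.
Try a within the flange: a = T/(0.85 f'_c b_f) = 1100000/(0.85 × 22.4 × 1060) = 54.50 mm.
Since a = 54.50 ≤ h_f = 110 mm, the stress block lies entirely in the flange; analyse as a rectangular beam of width b_f.
M_n = T(d − a/2) = 1100000 × (675 − 27.25) = 712.53 × 10⁶ N·mm.
M_n = 712.53 kN·m.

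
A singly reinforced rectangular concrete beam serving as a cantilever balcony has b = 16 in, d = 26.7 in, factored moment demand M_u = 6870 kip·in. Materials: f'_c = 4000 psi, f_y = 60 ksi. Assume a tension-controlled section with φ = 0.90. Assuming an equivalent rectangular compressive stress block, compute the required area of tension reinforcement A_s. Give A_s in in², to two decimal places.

A_s ≈ 5.36 in²

M_n = M_u/φ = 6870/0.90 = 7633.33 kip·in.
From M_n = 0.85 f'_c a b (d − a/2):
a = d − √(d² − 2M_n/(0.85 f'_c b)) = 26.7 − √(26.7² − 2 × 7633.33/(0.85 × 4 × 16)) = 5.909 in.
A_s = 0.85 f'_c a b / f_y = 0.85 × 4 × 5.909 × 16 / 60 = 5.357 in².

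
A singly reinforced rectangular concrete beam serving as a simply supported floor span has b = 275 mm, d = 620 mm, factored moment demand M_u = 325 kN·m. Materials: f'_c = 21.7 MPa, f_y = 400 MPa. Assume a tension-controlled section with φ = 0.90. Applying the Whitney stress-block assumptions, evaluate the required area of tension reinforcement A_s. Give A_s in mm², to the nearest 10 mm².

A_s ≈ 1620 mm²

M_n = M_u/φ = 325/0.90 = 361.111 kN·m.
With M_n = 0.85 f'_c a b (d − a/2), solve the quadratic for a:
a = d − √(d² − 2M_n/(0.85 f'_c b)) = 620 − √(620² − 2 × 361.111×10⁶/(0.85 × 21.7 × 275)) = 128.05 mm.
A_s = 0.85 f'_c a b / f_y = 0.85 × 21.7 × 128.05 × 275 / 400 = 1623.8 mm².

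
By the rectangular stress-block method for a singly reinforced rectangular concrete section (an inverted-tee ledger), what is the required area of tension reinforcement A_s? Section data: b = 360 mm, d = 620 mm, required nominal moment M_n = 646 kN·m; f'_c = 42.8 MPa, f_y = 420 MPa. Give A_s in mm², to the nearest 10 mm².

A_s ≈ 2660 mm²

With M_n = 0.85 f'_c a b (d − a/2), solve the quadratic for a:
a = d − √(d² − 2M_n/(0.85 f'_c b)) = 620 − √(620² − 2 × 646×10⁶/(0.85 × 42.8 × 360)) = 85.44 mm.
A_s = 0.85 f'_c a b / f_y = 0.85 × 42.8 × 85.44 × 360 / 420 = 2664.3 mm².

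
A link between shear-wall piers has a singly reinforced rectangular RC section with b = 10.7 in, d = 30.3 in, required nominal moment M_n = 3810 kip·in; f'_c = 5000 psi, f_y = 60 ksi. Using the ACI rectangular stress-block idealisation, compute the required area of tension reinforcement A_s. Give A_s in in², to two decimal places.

From M_n = 0.85 f'_c a b (d − a/2):
a = d − √(d² − 2M_n/(0.85 f'_c b)) = 30.3 − √(30.3² − 2 × 3810/(0.85 × 5 × 10.7)) = 2.904 in.
A_s = 0.85 f'_c a b / f_y = 0.85 × 5 × 2.904 × 10.7 / 60 = 2.201 in².

A_s ≈ 2.20 in²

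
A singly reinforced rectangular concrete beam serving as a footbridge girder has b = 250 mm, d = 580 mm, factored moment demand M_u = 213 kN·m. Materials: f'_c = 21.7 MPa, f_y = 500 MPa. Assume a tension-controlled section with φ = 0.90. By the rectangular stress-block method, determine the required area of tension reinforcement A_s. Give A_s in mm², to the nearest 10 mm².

A_s ≈ 890 mm²

M_n = M_u/φ = 213/0.90 = 236.667 kN·m.
With M_n = 0.85 f'_c a b (d − a/2), solve the quadratic for a:
a = d − √(d² − 2M_n/(0.85 f'_c b)) = 580 − √(580² − 2 × 236.667×10⁶/(0.85 × 21.7 × 250)) = 96.52 mm.
A_s = 0.85 f'_c a b / f_y = 0.85 × 21.7 × 96.52 × 250 / 500 = 890.2 mm².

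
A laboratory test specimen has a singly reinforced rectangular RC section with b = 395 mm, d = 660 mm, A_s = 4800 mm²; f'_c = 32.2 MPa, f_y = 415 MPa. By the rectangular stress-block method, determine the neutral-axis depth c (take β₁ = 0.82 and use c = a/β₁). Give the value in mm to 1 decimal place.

T = A_s f_y = 4800 × 415 = 1992000 N = 1992 kN.
Setting C = 0.85 f'_c a b equal to T: a = 1992000/(0.85 × 32.2 × 395) = 184.254 mm.
With β₁ = 0.82, c = a/β₁ = 184.254/0.82 = 224.7 mm.

c ≈ 224.7 mm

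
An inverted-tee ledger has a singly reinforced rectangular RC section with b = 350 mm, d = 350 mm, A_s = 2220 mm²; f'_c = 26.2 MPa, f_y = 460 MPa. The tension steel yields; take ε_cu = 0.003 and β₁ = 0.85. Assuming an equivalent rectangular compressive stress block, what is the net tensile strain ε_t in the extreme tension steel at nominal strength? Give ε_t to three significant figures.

a = A_s f_y/(0.85 f'_c b) = 131.02 mm.
β₁ = 0.85, so c = a/β₁ = 131.02/0.85 = 154.14 mm.
From the linear strain diagram with ε_cu = 0.003: ε_t = 0.003 (d − c)/c = 0.003 × (350 − 154.14)/154.14 = 0.00381.
ε_t < 0.004 — the section is over-reinforced for flexure under ACI limits.

ε_t ≈ 0.00381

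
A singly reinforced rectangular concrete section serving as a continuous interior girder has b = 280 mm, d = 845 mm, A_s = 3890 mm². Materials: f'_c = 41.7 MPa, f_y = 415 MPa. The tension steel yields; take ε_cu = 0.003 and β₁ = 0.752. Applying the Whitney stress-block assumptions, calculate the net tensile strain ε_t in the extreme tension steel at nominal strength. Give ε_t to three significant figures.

a = A_s f_y/(0.85 f'_c b) = 162.66 mm.
β₁ = 0.752, so c = a/β₁ = 162.66/0.752 = 216.30 mm.
From the linear strain diagram with ε_cu = 0.003: ε_t = 0.003 (d − c)/c = 0.003 × (845 − 216.30)/216.30 = 0.00872.
Since ε_t ≥ 0.005, the section is tension-controlled.

ε_t ≈ 0.00872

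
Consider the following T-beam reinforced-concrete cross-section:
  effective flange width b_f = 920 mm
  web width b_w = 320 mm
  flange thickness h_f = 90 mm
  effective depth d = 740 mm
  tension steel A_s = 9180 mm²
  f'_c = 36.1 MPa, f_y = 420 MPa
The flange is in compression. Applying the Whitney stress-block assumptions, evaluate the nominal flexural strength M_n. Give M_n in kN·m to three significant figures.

Tension: T = A_s f_y = 9180 × 420 = 3855600 N.
Try a within the flange: a = T/(0.85 f'_c b_f) = 3855600/(0.85 × 36.1 × 920) = 136.58 mm.
a = 136.58 > h_f = 90 mm: the block extends into the web. Split into flange-overhang and web parts.
C_f = 0.85 f'_c (b_f − b_w) h_f = 0.85 × 36.1 × (920 − 320) × 90 = 1656990 N.
Remaining web compression depth: a_w = (T − C_f)/(0.85 f'_c b_w) = (3855600 − 1656990)/(0.85 × 36.1 × 320) = 223.91 mm.
M_n = C_f(d − h_f/2) + (T − C_f)(d − a_w/2) = 1656990 × (740 − 45) + 2198610 × (740 − 111.955) = 1151.61 + 1380.83 = 2532.44 × 10⁶ N·mm.
M_n = 2532.44 kN·m.

M_n ≈ 2530 kN·m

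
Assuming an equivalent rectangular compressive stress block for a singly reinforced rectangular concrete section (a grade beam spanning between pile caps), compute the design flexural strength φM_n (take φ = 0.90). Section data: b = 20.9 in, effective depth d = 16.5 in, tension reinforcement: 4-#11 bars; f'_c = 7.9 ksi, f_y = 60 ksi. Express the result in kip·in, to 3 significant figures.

φM_n ≈ 5110 kip·in

A_s = 4 × 1.56 = 6.24 in².
T = A_s f_y = 6.24 × 60 = 374.4 kips.
a = T/(0.85 f'_c b) = 374.4/(0.85 × 7.9 × 20.9) = 2.668 in.
M_n = T(d − a/2) = 374.4 × (16.5 − 1.334) = 5678.2 kip·in.
φM_n = 0.90 × 5678.2 = 5110.4 kip·in.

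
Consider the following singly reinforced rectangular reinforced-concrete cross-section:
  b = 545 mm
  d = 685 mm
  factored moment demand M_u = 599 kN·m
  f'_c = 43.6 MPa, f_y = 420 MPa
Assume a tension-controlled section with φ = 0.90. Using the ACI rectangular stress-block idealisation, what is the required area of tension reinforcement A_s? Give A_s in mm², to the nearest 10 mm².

A_s ≈ 2400 mm²

M_n = M_u/φ = 599/0.90 = 665.556 kN·m.
With M_n = 0.85 f'_c a b (d − a/2), solve the quadratic for a:
a = d − √(d² − 2M_n/(0.85 f'_c b)) = 685 − √(685² − 2 × 665.556×10⁶/(0.85 × 43.6 × 545)) = 49.92 mm.
A_s = 0.85 f'_c a b / f_y = 0.85 × 43.6 × 49.92 × 545 / 420 = 2400.6 mm².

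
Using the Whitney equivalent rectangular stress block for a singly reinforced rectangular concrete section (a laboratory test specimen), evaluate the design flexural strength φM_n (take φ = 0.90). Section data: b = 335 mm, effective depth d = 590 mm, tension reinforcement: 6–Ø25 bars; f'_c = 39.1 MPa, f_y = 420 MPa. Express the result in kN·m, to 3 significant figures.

A_s = 6 × 491 = 2946 mm².
T = A_s f_y = 2946 × 420 = 1237320 N = 1237.32 kN.
From C = T: a = T/(0.85 f'_c b) = 1237320/(0.85 × 39.1 × 335) = 111.13 mm.
M_n = T(d − a/2) = 1237.32 kN × (590 − 55.565) mm = 661.27 kN·m.
φM_n = 0.90 × 661.27 = 595.14 kN·m.

φM_n ≈ 595 kN·m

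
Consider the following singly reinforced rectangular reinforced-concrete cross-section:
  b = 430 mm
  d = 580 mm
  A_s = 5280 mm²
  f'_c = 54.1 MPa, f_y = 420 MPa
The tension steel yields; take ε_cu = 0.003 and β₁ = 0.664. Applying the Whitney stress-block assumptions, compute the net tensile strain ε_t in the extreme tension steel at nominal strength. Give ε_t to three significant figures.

ε_t ≈ 0.00730

a = A_s f_y/(0.85 f'_c b) = 112.15 mm.
β₁ = 0.664, so c = a/β₁ = 112.15/0.664 = 168.90 mm.
From the linear strain diagram with ε_cu = 0.003: ε_t = 0.003 (d − c)/c = 0.003 × (580 − 168.90)/168.90 = 0.00730.
Since ε_t ≥ 0.005, the section is tension-controlled.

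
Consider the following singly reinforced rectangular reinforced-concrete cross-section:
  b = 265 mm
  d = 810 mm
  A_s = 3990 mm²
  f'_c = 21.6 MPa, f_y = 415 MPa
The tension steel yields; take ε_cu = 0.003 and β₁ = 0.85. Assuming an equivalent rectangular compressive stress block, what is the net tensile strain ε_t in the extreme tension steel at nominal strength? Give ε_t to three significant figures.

a = A_s f_y/(0.85 f'_c b) = 340.33 mm.
β₁ = 0.85, so c = a/β₁ = 340.33/0.85 = 400.39 mm.
From the linear strain diagram with ε_cu = 0.003: ε_t = 0.003 (d − c)/c = 0.003 × (810 − 400.39)/400.39 = 0.00307.
ε_t < 0.004 — the section is over-reinforced for flexure under ACI limits.

ε_t ≈ 0.00307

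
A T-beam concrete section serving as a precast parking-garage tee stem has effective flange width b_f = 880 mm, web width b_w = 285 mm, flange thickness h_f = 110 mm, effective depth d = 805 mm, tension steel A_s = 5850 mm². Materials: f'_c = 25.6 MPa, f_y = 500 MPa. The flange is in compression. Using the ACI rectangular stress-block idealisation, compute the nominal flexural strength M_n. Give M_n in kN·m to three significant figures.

Tension: T = A_s f_y = 5850 × 500 = 2925000 N.
Try a within the flange: a = T/(0.85 f'_c b_f) = 2925000/(0.85 × 25.6 × 880) = 152.75 mm.
a = 152.75 > h_f = 110 mm: the block extends into the web. Split into flange-overhang and web parts.
C_f = 0.85 f'_c (b_f − b_w) h_f = 0.85 × 25.6 × (880 − 285) × 110 = 1424192 N.
Remaining web compression depth: a_w = (T − C_f)/(0.85 f'_c b_w) = (2925000 − 1424192)/(0.85 × 25.6 × 285) = 242.00 mm.
M_n = C_f(d − h_f/2) + (T − C_f)(d − a_w/2) = 1424192 × (805 − 55) + 1500808 × (805 − 121) = 1068.14 + 1026.55 = 2094.69 × 10⁶ N·mm.
M_n = 2094.69 kN·m.

M_n ≈ 2090 kN·m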